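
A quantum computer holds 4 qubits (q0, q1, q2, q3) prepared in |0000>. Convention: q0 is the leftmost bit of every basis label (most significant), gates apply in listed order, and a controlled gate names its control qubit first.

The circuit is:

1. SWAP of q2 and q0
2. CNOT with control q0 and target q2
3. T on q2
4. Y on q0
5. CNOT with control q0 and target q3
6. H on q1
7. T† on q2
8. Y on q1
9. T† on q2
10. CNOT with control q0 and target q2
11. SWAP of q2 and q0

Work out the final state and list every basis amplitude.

The resulting statevector has amplitude sqrt(2)/2 on |1011>, -sqrt(2)/2 on |1111>, and 0 on every other basis state.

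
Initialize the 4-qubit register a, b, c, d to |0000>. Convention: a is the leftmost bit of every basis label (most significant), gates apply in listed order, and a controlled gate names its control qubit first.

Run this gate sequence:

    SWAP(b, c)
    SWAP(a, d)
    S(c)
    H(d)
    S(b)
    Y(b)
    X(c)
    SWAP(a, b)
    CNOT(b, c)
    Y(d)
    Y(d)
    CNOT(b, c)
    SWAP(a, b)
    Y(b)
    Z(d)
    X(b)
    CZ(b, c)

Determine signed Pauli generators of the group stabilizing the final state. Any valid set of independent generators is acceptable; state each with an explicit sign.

The final state is stabilized by the group generated by -IIIX, +ZIII, -IZII, -IIZI; other independent generating sets are equally valid.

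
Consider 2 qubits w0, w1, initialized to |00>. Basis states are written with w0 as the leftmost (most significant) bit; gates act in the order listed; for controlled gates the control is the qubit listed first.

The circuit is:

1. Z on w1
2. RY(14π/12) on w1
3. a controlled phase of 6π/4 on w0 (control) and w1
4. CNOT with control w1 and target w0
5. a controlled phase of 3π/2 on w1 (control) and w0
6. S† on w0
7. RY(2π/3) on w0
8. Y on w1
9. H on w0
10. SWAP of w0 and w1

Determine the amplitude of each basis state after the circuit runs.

The resulting statevector has amplitude -I/4 on |00>, I*(-2 - sqrt(3))/4 on |01>, -I/4 on |10>, I*(2 - sqrt(3))/4 on |11>.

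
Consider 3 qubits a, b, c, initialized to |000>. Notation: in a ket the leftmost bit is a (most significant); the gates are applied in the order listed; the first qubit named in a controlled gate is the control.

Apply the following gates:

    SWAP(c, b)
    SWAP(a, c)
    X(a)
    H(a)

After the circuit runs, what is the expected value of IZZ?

The expectation value of IZZ is 1.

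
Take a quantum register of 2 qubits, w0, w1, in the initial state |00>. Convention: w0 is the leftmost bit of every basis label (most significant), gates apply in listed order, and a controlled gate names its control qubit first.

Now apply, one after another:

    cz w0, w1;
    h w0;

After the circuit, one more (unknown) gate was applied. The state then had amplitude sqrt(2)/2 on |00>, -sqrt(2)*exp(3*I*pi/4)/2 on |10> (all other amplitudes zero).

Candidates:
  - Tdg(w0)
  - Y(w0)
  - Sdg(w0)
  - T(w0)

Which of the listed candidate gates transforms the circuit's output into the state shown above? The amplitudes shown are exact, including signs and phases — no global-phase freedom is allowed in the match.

It was Tdg(w0) that produced the state shown.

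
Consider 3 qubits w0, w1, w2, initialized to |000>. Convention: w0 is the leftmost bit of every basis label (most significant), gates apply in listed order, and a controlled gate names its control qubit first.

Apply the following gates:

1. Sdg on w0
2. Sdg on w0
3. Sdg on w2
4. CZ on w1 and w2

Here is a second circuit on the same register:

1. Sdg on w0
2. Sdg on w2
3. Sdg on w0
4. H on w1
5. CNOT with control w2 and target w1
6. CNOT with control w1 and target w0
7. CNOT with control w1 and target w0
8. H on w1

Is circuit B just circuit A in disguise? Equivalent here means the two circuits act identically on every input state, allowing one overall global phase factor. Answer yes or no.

Yes, they are equivalent — the unitaries differ by at most a global phase.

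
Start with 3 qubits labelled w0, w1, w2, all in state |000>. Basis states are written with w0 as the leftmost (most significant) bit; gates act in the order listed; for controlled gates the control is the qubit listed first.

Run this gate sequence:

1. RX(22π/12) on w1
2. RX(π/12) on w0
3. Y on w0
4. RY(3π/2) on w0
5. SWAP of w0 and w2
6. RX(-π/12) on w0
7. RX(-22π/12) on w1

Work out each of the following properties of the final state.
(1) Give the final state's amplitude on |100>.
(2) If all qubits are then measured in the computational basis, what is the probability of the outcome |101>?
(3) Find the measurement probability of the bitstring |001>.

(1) The amplitude on |100> is (1 - I)*(sqrt(3) - I + sqrt(2)*(-1 + I))/8.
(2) The probability of measuring |101> is -sqrt(6)/16 - sqrt(2)/16 + 1/4.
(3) A full measurement returns |001> with probability sqrt(2)/16 + sqrt(6)/16 + 1/4.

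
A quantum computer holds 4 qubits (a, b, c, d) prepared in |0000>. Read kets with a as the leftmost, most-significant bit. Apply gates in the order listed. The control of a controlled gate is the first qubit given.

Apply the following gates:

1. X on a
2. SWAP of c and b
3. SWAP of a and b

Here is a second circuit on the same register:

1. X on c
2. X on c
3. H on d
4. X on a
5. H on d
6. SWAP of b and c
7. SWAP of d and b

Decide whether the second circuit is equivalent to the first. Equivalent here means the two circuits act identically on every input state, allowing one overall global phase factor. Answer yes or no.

No — the two circuits implement different unitaries, even allowing a global phase.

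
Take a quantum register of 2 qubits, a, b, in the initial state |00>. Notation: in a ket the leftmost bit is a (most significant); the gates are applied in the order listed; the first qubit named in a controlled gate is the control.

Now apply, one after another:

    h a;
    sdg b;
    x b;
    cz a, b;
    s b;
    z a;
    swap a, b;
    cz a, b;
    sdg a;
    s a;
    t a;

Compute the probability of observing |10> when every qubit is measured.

Outcome |10> occurs with probability 1/2.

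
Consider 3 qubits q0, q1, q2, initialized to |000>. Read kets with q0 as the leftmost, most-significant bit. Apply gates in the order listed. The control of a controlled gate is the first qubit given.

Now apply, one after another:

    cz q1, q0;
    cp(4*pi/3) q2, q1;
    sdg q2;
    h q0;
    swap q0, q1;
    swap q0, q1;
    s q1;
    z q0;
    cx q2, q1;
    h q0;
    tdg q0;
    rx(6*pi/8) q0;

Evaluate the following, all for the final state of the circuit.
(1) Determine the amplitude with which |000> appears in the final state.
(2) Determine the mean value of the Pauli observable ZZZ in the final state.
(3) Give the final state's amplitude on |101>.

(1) The final state's coefficient on |000> equals -sqrt(sqrt(2) + 2)*exp(I*pi/4)/2.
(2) The observable ZZZ averages to sqrt(2)/2.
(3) The final state's coefficient on |101> equals 0.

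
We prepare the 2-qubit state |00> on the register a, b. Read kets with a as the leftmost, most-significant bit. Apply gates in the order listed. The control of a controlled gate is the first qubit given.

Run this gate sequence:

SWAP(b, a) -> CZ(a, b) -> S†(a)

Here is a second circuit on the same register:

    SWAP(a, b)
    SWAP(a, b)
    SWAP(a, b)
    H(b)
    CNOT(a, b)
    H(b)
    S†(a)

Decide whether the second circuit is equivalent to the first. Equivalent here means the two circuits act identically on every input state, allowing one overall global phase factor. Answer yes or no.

Yes — the two circuits implement the same unitary up to a global phase.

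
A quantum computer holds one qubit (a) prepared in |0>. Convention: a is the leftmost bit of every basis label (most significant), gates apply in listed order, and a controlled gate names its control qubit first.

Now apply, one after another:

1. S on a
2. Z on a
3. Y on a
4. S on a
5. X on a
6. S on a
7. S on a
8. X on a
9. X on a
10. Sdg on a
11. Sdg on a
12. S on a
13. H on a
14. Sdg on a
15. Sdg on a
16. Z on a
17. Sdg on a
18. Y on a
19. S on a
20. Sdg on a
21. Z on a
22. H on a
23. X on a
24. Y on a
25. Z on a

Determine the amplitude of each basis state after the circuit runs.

After the circuit, the state carries amplitude 1/2 - I/2 on |0>, -1/2 - I/2 on |1>.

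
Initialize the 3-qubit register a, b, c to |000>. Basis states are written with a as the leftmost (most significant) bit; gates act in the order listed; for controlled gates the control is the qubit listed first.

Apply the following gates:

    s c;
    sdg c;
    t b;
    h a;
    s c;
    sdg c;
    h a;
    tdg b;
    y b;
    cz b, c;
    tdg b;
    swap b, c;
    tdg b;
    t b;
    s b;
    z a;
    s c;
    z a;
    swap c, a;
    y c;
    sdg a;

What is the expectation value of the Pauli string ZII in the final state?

The observable ZII averages to -1. Key observation: steps 3-8 multiply out to the identity, so the circuit reduces to the remaining gates.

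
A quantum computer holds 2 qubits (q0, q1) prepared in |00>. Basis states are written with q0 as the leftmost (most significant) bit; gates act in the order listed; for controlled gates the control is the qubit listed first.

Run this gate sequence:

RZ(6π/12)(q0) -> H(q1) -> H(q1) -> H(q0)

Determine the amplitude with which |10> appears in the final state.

The final state's coefficient on |10> equals -sqrt(2)*exp(3*I*pi/4)/2. Key observation: the block from step 2 through step 3 cancels to the identity and can be dropped.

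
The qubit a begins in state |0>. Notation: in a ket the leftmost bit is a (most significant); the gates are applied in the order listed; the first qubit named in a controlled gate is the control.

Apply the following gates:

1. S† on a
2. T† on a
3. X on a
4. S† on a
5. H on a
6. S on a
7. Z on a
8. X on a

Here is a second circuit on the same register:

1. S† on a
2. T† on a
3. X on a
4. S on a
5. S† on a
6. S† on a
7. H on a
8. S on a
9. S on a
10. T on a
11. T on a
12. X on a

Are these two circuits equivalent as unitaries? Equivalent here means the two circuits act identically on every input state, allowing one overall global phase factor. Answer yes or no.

Yes: on every input state the two circuits agree up to one overall phase factor.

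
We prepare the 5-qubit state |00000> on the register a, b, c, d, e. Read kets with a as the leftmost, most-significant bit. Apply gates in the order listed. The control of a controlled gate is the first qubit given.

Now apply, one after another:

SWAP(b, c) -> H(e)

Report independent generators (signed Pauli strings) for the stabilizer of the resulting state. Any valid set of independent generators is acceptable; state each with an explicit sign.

One valid set of independent stabilizer generators is +IIIIX, +ZIIII, +IZIII, +IIZII, +IIIZI (any independent generating set of the same group is equally correct).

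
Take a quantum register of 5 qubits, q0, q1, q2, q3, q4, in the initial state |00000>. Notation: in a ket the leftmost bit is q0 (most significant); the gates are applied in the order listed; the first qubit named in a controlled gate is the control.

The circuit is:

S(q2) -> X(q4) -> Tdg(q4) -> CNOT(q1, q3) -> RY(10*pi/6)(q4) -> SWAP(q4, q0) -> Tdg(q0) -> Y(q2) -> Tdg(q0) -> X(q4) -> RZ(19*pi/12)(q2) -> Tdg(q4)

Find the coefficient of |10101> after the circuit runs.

The final state's coefficient on |10101> equals -sqrt(3)*exp(7*I*pi/24)/2.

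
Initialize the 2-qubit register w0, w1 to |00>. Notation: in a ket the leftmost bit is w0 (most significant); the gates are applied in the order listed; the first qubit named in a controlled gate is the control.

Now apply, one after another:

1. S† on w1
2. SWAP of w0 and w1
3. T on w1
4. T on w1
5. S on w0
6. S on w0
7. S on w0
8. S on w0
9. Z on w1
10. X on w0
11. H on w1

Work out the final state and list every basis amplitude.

After the circuit, the state carries amplitude 0 on |00>, 0 on |01>, sqrt(2)/2 on |10>, sqrt(2)/2 on |11>. Key observation: gates 5-8 undo each other exactly, leaving only the rest of the circuit to track.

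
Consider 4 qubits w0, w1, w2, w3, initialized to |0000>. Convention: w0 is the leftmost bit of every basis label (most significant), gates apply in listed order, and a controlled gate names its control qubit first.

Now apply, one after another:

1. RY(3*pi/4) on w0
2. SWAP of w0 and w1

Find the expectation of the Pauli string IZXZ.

The observable IZXZ averages to 0.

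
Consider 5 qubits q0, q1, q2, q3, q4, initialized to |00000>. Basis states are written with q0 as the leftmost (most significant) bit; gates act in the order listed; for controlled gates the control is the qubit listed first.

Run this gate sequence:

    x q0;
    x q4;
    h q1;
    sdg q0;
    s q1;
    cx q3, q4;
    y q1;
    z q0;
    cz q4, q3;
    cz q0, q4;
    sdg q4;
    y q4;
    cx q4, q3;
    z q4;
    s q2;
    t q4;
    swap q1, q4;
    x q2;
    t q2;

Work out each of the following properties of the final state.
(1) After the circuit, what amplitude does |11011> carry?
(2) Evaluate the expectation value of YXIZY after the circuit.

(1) The amplitude on |11011> is 0.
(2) In the final state, YXIZY has expectation 0.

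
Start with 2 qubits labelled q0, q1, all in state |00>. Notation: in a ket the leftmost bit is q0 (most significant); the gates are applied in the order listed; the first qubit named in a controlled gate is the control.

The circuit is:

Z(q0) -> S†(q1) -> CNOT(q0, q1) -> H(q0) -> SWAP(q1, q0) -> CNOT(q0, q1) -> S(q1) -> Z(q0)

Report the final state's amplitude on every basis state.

The resulting statevector has amplitude sqrt(2)/2 on |00>, sqrt(2)*I/2 on |01>, 0 on |10>, 0 on |11>.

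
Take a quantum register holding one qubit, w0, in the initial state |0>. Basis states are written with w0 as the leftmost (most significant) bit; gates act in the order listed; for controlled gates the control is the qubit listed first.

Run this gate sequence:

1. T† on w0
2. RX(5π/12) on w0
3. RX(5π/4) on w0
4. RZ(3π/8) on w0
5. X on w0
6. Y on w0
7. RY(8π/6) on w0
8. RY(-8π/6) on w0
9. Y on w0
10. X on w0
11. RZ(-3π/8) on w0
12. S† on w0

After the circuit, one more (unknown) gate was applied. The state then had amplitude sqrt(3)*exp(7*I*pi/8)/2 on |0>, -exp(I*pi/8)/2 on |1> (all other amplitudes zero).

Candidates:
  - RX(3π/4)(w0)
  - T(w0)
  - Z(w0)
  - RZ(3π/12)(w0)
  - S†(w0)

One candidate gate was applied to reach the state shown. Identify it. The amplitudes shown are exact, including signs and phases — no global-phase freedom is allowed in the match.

The applied gate was RZ(3π/12)(w0).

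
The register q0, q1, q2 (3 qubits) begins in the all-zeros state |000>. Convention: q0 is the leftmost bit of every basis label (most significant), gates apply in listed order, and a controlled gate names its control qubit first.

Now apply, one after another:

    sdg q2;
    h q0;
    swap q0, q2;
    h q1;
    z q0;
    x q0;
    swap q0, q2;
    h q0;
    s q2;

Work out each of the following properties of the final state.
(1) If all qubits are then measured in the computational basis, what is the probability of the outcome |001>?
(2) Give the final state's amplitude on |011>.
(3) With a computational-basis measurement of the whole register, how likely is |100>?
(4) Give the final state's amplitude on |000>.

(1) The probability of measuring |001> is 1/2.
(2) The final state's coefficient on |011> equals sqrt(2)*I/2.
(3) Outcome |100> occurs with probability 0.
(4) The final state's coefficient on |000> equals 0.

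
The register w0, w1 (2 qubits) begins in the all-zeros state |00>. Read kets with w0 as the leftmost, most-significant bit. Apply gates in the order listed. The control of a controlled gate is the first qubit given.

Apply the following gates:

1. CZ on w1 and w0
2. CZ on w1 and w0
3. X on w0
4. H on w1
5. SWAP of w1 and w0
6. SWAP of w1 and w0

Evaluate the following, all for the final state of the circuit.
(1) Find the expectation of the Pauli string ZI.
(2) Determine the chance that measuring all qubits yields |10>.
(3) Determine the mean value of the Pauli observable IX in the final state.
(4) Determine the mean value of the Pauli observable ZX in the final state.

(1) The expectation value of ZI is -1.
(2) The probability of measuring |10> is 1/2.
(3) The observable IX averages to 1.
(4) The observable ZX averages to -1.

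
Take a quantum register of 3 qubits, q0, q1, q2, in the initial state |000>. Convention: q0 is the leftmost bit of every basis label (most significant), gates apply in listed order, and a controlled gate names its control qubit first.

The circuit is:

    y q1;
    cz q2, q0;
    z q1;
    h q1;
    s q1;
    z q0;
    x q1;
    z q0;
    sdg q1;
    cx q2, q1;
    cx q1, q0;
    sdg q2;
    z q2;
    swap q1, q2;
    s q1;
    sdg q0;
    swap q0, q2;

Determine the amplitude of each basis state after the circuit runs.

After the circuit, the state carries amplitude -sqrt(2)/2 on |000>, sqrt(2)*I/2 on |101>, and 0 on every other basis state.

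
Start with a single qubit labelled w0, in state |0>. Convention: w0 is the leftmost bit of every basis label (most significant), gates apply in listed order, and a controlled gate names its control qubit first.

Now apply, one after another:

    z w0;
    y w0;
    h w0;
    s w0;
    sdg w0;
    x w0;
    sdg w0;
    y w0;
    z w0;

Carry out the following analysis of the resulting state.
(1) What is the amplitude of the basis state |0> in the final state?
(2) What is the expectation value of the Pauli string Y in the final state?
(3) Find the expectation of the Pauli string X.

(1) The final state's coefficient on |0> equals -sqrt(2)*I/2.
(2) The expectation value of Y is -1.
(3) In the final state, X has expectation 0.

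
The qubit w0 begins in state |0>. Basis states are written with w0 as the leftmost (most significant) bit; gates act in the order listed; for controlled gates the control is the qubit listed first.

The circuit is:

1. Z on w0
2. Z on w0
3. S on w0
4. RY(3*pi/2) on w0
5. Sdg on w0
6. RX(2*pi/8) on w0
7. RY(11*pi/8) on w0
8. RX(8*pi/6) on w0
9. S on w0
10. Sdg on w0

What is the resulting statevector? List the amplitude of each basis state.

The final amplitudes are -sqrt(2)*sqrt(sqrt(2)/4 + 1/2)*cos(5*pi/16)/4 - sqrt(6)*sqrt(1/2 - sqrt(2)/4)*cos(5*pi/16)/4 - sqrt(2)*sqrt(1/2 - sqrt(2)/4)*cos(5*pi/16)/4 + sqrt(6)*sqrt(sqrt(2)/4 + 1/2)*cos(5*pi/16)/4 - sqrt(2)*I*sqrt(sqrt(2)/4 + 1/2)*sin(5*pi/16)/4 + sqrt(2)*I*sqrt(1/2 - sqrt(2)/4)*sin(5*pi/16)/4 + sqrt(6)*I*sqrt(1/2 - sqrt(2)/4)*sin(5*pi/16)/4 + sqrt(6)*I*sqrt(sqrt(2)/4 + 1/2)*sin(5*pi/16)/4 on |0>, -sqrt(6)*sqrt(1/2 - sqrt(2)/4)*sin(5*pi/16)/4 + sqrt(2)*sqrt(1/2 - sqrt(2)/4)*sin(5*pi/16)/4 + sqrt(2)*sqrt(sqrt(2)/4 + 1/2)*sin(5*pi/16)/4 + sqrt(6)*sqrt(sqrt(2)/4 + 1/2)*sin(5*pi/16)/4 - sqrt(6)*I*sqrt(sqrt(2)/4 + 1/2)*cos(5*pi/16)/4 - sqrt(2)*I*sqrt(sqrt(2)/4 + 1/2)*cos(5*pi/16)/4 - sqrt(6)*I*sqrt(1/2 - sqrt(2)/4)*cos(5*pi/16)/4 + sqrt(2)*I*sqrt(1/2 - sqrt(2)/4)*cos(5*pi/16)/4 on |1>.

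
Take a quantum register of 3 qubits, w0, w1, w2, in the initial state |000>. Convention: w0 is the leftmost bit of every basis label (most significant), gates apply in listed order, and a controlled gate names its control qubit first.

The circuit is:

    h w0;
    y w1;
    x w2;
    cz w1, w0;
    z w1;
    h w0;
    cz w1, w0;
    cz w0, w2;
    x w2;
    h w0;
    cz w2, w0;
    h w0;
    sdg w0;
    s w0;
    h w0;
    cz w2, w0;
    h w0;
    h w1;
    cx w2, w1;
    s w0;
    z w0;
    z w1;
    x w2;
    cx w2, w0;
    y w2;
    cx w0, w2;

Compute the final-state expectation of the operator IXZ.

In the final state, IXZ has expectation 1. Key observation: the block from step 10 through step 17 cancels to the identity and can be dropped.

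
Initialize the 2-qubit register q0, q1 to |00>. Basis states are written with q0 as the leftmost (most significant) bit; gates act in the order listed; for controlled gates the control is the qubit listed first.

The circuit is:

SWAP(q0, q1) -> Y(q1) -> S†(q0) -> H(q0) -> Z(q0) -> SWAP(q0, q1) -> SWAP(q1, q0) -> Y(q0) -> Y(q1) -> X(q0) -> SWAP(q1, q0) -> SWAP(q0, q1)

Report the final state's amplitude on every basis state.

The final amplitudes are sqrt(2)*I/2 on |00>, 0 on |01>, sqrt(2)*I/2 on |10>, 0 on |11>.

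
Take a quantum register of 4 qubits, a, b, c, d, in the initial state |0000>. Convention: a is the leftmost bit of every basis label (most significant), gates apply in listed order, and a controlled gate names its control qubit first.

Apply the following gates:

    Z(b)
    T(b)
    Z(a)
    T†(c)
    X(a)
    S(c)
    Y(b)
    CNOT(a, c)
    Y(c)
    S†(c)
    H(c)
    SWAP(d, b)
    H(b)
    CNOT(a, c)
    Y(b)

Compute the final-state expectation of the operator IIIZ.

The observable IIIZ averages to -1.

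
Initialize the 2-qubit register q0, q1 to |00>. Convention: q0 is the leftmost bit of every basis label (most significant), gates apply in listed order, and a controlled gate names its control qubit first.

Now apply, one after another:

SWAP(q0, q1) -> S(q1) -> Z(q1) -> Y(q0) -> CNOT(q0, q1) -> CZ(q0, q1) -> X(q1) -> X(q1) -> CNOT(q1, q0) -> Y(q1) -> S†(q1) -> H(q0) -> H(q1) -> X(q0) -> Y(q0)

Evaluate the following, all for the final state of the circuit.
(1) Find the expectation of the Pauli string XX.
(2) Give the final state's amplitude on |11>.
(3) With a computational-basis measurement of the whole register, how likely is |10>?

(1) The expectation value of XX is -1.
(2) The amplitude on |11> is -I/2.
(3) A full measurement returns |10> with probability 1/4.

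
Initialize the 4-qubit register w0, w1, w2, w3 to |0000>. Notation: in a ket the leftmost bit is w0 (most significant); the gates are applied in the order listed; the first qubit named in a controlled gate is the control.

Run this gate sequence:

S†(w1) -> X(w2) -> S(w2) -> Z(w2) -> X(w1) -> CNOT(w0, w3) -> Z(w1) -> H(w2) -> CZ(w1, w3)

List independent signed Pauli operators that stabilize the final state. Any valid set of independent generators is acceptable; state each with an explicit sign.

The final state is stabilized by the group generated by -IIXI, +ZIII, -IZII, +IIIZ; other independent generating sets are equally valid.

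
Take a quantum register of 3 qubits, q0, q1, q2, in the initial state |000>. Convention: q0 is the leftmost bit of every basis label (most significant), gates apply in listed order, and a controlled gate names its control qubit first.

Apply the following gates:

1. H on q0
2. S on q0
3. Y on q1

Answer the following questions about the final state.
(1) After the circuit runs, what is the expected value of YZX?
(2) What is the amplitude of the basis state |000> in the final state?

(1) In the final state, YZX has expectation 0.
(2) The final state's coefficient on |000> equals 0.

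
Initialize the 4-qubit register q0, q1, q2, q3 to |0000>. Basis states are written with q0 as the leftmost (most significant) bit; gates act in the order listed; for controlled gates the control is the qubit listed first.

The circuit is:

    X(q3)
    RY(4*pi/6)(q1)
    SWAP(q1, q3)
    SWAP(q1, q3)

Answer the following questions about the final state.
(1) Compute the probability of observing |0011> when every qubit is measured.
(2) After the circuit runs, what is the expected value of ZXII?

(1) Outcome |0011> occurs with probability 0. Key observation: steps 3-4 multiply out to the identity, so the circuit reduces to the remaining gates.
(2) The observable ZXII averages to sqrt(3)/2.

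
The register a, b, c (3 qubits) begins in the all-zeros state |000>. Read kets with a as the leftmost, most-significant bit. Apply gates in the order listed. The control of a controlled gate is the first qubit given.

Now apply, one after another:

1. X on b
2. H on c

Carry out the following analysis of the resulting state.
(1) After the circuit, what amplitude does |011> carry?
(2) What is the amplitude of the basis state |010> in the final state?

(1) The final state's coefficient on |011> equals sqrt(2)/2.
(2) The final state's coefficient on |010> equals sqrt(2)/2.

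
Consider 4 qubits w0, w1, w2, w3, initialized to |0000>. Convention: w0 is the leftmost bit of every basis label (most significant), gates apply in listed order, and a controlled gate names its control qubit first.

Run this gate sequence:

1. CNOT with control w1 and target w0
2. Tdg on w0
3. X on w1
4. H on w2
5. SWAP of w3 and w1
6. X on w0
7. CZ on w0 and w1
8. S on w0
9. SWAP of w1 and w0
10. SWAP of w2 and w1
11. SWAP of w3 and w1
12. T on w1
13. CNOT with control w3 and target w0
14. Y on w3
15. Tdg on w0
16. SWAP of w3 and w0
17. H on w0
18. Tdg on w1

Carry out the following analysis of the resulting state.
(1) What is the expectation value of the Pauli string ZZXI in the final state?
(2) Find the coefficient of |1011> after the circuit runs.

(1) In the final state, ZZXI has expectation 0.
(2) The amplitude on |1011> is 0.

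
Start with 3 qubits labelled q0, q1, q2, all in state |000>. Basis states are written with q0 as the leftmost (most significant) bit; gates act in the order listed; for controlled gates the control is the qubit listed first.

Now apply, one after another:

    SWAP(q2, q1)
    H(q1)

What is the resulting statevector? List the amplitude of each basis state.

After the circuit, the state carries amplitude sqrt(2)/2 on |000>, sqrt(2)/2 on |010>, and 0 on every other basis state.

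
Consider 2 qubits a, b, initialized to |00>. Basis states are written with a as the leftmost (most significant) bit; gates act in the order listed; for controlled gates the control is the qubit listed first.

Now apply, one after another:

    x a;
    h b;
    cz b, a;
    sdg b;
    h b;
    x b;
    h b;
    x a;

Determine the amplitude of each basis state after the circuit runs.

The resulting statevector has amplitude sqrt(2)/2 on |00>, -sqrt(2)*I/2 on |01>, 0 on |10>, 0 on |11>.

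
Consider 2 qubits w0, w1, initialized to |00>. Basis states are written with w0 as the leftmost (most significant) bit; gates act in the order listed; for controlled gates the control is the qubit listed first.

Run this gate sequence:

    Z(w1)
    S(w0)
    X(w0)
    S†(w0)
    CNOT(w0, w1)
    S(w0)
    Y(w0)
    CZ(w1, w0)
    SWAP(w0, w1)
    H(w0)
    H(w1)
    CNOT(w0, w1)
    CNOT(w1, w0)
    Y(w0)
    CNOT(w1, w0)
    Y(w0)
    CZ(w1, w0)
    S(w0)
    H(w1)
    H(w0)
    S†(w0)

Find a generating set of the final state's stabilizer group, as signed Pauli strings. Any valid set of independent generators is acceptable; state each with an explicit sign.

The final state is stabilized by the group generated by +YZ, +ZY; other independent generating sets are equally valid.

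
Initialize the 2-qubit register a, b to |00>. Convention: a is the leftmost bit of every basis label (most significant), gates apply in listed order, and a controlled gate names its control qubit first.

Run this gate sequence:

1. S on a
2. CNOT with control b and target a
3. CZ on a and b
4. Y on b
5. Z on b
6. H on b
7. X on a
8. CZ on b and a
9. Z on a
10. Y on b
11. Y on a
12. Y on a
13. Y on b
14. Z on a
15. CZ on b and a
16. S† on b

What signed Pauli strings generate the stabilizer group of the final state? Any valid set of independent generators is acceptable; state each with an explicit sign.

The final state is stabilized by the group generated by +IY, -ZI; other independent generating sets are equally valid.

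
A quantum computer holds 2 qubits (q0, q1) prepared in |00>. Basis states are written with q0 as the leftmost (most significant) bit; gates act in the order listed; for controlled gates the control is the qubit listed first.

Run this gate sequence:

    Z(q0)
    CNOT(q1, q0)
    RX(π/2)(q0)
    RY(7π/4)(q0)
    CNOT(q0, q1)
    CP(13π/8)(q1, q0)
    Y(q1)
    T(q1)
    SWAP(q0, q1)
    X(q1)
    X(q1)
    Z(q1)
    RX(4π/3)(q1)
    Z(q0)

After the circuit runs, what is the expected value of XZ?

The expectation value of XZ is sqrt(3)*(1 - exp(I*pi/4))*exp(3*I*pi/8)/4.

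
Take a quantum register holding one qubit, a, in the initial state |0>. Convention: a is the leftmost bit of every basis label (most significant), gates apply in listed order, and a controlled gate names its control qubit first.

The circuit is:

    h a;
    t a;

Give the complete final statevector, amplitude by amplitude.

The resulting statevector has amplitude sqrt(2)/2 on |0>, sqrt(2)*exp(I*pi/4)/2 on |1>.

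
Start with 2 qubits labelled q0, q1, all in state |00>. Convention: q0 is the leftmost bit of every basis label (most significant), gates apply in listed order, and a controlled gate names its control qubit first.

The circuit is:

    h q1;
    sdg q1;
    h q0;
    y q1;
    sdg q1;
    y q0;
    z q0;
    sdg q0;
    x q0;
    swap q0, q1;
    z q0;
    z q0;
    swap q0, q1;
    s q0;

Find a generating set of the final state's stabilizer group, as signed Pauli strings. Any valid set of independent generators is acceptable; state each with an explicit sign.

The final state is stabilized by the group generated by -XI, -IX; other independent generating sets are equally valid. Key observation: gates 10-13 undo each other exactly, leaving only the rest of the circuit to track.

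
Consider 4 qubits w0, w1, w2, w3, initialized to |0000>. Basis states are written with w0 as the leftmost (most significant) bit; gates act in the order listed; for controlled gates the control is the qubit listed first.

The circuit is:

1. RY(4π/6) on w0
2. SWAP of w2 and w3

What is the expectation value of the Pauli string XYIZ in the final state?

The observable XYIZ averages to 0.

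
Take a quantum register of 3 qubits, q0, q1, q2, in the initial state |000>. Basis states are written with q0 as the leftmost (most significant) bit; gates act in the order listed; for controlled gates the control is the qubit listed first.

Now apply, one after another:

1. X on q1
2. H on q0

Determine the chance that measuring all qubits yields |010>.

The probability of measuring |010> is 1/2.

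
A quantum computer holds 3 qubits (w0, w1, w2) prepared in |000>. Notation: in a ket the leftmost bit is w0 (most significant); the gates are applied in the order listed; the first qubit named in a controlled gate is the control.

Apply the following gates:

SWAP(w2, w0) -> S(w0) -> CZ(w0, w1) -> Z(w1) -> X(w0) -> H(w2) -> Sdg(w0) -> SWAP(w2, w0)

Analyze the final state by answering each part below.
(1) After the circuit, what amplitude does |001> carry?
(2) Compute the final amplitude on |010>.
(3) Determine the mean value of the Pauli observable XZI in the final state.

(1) The amplitude on |001> is -sqrt(2)*I/2.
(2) |010> carries amplitude 0 in the final state.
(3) The expectation value of XZI is 1.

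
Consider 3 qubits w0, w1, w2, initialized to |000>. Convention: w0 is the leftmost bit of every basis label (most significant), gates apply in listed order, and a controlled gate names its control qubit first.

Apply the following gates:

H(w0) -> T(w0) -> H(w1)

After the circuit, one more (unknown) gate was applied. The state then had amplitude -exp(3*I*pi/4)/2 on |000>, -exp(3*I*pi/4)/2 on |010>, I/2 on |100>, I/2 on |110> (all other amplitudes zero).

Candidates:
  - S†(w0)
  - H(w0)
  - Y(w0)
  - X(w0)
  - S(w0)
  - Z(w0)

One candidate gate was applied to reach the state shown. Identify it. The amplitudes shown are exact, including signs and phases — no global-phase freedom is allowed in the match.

It was Y(w0) that produced the state shown.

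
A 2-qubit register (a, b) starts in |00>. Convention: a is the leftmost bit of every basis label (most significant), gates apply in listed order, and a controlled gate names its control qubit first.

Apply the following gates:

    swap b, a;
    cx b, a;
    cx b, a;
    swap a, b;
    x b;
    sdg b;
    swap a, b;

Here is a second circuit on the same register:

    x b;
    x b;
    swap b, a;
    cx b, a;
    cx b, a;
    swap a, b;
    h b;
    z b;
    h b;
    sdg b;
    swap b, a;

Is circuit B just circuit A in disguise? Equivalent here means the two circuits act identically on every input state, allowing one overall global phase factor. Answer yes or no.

Yes: on every input state the two circuits agree up to one overall phase factor.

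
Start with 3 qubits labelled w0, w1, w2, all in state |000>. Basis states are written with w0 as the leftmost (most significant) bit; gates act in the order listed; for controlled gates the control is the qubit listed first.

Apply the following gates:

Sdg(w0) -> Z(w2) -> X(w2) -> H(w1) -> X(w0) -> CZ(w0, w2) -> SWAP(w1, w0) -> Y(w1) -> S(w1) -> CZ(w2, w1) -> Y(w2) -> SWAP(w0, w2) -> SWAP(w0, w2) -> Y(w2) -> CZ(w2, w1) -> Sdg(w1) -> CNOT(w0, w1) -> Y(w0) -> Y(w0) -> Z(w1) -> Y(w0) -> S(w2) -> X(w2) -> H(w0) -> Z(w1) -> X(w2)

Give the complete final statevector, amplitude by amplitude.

The final amplitudes are 0 on |000>, -I/2 on |001>, 0 on |010>, I/2 on |011>, 0 on |100>, I/2 on |101>, 0 on |110>, I/2 on |111>. Key observation: the block from step 9 through step 16 cancels to the identity and can be dropped.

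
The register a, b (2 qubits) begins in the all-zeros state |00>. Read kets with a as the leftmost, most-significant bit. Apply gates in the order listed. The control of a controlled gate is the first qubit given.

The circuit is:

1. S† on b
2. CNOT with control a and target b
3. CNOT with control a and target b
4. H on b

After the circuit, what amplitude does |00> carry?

The amplitude on |00> is sqrt(2)/2. Key observation: the block from step 2 through step 3 cancels to the identity and can be dropped.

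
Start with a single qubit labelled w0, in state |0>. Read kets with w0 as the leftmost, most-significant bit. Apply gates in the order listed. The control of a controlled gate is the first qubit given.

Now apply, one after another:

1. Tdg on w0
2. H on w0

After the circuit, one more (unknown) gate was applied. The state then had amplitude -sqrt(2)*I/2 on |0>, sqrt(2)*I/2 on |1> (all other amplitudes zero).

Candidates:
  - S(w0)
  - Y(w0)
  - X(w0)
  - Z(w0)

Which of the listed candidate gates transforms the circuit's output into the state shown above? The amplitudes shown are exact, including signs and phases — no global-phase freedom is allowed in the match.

It was Y(w0) that produced the state shown.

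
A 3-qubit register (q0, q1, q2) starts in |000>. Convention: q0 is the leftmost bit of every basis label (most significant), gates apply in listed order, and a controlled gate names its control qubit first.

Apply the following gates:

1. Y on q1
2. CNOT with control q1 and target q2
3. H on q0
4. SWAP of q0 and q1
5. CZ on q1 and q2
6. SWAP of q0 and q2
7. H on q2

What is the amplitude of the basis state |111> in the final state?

The amplitude on |111> is I/2.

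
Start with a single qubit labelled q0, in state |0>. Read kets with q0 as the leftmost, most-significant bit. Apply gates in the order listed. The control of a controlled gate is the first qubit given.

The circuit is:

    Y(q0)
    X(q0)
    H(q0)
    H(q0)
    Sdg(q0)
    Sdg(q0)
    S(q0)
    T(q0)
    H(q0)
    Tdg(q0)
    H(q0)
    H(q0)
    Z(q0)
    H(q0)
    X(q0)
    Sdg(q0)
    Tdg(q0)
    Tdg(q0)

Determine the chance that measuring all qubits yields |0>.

Outcome |0> occurs with probability sqrt(2)/4 + 1/2.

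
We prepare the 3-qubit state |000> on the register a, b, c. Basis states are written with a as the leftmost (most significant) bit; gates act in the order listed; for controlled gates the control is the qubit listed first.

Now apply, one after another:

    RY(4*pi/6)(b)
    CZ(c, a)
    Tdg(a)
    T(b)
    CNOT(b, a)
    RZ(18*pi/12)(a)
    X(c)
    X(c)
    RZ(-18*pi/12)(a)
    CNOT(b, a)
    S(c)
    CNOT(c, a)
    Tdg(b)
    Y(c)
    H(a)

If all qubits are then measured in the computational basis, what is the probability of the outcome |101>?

The probability of measuring |101> is 1/8.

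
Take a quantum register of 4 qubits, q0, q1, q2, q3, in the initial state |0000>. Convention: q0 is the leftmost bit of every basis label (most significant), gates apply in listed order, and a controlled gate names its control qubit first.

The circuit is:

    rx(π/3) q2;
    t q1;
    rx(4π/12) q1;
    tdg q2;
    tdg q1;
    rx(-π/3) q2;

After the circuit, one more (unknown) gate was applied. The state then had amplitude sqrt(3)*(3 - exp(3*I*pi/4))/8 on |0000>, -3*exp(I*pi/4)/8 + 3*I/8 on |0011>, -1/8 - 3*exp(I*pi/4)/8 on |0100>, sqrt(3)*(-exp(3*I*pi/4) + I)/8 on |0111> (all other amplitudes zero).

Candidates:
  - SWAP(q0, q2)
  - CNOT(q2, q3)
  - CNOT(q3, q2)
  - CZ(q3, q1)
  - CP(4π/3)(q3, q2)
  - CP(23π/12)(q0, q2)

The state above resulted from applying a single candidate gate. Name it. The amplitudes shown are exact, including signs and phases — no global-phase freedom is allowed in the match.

It was CNOT(q2, q3) that produced the state shown.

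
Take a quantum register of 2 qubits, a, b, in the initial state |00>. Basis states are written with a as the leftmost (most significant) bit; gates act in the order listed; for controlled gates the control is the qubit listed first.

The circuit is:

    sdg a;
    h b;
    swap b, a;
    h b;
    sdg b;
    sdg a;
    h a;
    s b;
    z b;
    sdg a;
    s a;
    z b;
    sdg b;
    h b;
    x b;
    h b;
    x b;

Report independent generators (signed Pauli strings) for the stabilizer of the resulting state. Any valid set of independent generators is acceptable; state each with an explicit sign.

One valid set of independent stabilizer generators is +YI, -IY (any independent generating set of the same group is equally correct). Key observation: gates 8-13 undo each other exactly, leaving only the rest of the circuit to track.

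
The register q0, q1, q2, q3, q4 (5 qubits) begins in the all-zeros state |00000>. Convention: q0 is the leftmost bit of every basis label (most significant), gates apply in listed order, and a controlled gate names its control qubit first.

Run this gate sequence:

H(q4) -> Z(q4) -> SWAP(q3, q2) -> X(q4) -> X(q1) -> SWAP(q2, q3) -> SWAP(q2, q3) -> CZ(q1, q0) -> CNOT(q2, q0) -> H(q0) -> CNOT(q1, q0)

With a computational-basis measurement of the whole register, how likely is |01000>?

The probability of measuring |01000> is 1/4. Key observation: steps 6-7 multiply out to the identity, so the circuit reduces to the remaining gates.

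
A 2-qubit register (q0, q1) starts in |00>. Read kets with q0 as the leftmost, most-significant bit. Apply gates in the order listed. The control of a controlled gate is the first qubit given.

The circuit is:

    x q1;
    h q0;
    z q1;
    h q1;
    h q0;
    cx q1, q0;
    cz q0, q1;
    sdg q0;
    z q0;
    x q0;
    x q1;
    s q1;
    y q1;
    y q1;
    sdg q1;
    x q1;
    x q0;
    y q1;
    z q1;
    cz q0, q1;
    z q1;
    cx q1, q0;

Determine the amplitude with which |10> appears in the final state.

|10> carries amplitude -sqrt(2)/2 in the final state. Key observation: gates 10-17 undo each other exactly, leaving only the rest of the circuit to track.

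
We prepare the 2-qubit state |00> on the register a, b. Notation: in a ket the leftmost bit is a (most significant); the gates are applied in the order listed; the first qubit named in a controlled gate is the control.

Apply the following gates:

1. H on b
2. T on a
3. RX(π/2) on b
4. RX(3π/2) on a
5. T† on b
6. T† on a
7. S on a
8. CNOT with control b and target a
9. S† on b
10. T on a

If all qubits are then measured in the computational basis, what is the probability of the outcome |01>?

The probability of measuring |01> is 1/4.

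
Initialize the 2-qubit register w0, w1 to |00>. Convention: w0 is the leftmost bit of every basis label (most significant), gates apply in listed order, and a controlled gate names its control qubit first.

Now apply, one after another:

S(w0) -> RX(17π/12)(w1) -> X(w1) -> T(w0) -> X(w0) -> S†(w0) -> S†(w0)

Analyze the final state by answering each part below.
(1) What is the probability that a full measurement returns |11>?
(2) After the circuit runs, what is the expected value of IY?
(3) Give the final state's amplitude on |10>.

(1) A full measurement returns |11> with probability -sqrt(6)/8 + sqrt(2)/8 + 1/2.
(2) In the final state, IY has expectation -sqrt(6)/4 - sqrt(2)/4.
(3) The amplitude on |10> is I*sqrt(6 - 3*sqrt(2))/4 + I*sqrt(sqrt(2) + 2)/4.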